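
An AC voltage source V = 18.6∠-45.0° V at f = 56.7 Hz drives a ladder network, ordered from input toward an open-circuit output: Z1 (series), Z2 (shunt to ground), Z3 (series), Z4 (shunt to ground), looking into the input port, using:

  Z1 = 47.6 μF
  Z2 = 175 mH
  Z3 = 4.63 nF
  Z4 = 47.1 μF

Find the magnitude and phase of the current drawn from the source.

Step 1 — Angular frequency: ω = 2π·f = 2π·56.7 = 356.3 rad/s.
Step 2 — Component impedances:
  Z1: Z = 1/(jωC) = -j/(ω·C) = 0 - j58.97 Ω
  Z2: Z = jωL = j·356.3·0.175 = 0 + j62.34 Ω
  Z3: Z = 1/(jωC) = -j/(ω·C) = 0 - j6.063e+05 Ω
  Z4: Z = 1/(jωC) = -j/(ω·C) = 0 - j59.6 Ω
Step 3 — Ladder network (open output): work backward from the far end, alternating series and parallel combinations. Z_in = 0 + j3.381 Ω = 3.381∠90.0° Ω.
Step 4 — Source phasor: V = 18.6∠-45.0° V = 13.15 - j13.15 V.
Step 5 — Ohm's law: I = V / Z_total = (13.15 - j13.15) / (0 + j3.381) = -3.89 - j3.89 A.
Step 6 — Convert to polar: |I| = 5.501 A, ∠I = -135.0°.

I = 5.501∠-135.0° A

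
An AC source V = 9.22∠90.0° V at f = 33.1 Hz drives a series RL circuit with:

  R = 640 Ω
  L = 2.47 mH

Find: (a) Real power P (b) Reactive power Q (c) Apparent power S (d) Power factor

Step 1 — Angular frequency: ω = 2π·f = 2π·33.1 = 208 rad/s.
Step 2 — Component impedances:
  R: Z = R = 640 Ω
  L: Z = jωL = j·208·0.00247 = 0 + j0.5137 Ω
Step 3 — Series combination: Z_total = R + L = 640 + j0.5137 Ω = 640∠0.0° Ω.
Step 4 — Source phasor: V = 9.22∠90.0° V = 0 + j9.22 V.
Step 5 — Current: I = V / Z = 1.156e-05 + j0.01441 A = 0.01441∠90.0° A.
Step 6 — Complex power: S = V·I* = 0.1328 + j0.0001066 VA.
Step 7 — Real power: P = Re(S) = 0.1328 W.
Step 8 — Reactive power: Q = Im(S) = 0.0001066 VAR.
Step 9 — Apparent power: |S| = 0.1328 VA.
Step 10 — Power factor: PF = P/|S| = 1 (lagging).

(a) P = 0.1328 W  (b) Q = 0.0001066 VAR  (c) S = 0.1328 VA  (d) PF = 1 (lagging)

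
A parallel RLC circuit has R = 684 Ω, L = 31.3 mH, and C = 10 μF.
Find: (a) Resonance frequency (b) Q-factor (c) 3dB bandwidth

Step 1 — Resonance: ω₀ = 1/√(LC) = 1/√(0.0313·1e-05) = 1787 rad/s.
Step 2 — f₀ = ω₀/(2π) = 284.5 Hz.
Step 3 — Parallel Q: Q = R/(ω₀L) = 684/(1787·0.0313) = 12.23.
Step 4 — Bandwidth: Δω = ω₀/Q = 146.2 rad/s; BW = Δω/(2π) = 23.27 Hz.

(a) f₀ = 284.5 Hz  (b) Q = 12.23  (c) BW = 23.27 Hz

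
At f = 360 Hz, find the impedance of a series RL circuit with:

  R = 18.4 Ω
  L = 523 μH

Step 1 — Angular frequency: ω = 2π·f = 2π·360 = 2262 rad/s.
Step 2 — Component impedances:
  R: Z = R = 18.4 Ω
  L: Z = jωL = j·2262·0.000523 = 0 + j1.183 Ω
Step 3 — Series combination: Z_total = R + L = 18.4 + j1.183 Ω = 18.44∠3.7° Ω.

Z = 18.4 + j1.183 Ω = 18.44∠3.7° Ω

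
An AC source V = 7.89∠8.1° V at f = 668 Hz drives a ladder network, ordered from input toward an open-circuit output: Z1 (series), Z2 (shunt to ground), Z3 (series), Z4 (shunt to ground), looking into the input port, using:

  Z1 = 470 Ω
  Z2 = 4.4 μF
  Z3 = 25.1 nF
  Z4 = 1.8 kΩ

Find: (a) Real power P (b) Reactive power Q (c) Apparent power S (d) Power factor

Step 1 — Angular frequency: ω = 2π·f = 2π·668 = 4197 rad/s.
Step 2 — Component impedances:
  Z1: Z = R = 470 Ω
  Z2: Z = 1/(jωC) = -j/(ω·C) = 0 - j54.15 Ω
  Z3: Z = 1/(jωC) = -j/(ω·C) = 0 - j9492 Ω
  Z4: Z = R = 1800 Ω
Step 3 — Ladder network (open output): work backward from the far end, alternating series and parallel combinations. Z_in = 470.1 - j53.85 Ω = 473.1∠-6.5° Ω.
Step 4 — Source phasor: V = 7.89∠8.1° V = 7.811 + j1.112 V.
Step 5 — Current: I = V / Z = 0.01614 + j0.004214 A = 0.01668∠14.6° A.
Step 6 — Complex power: S = V·I* = 0.1307 - j0.01498 VA.
Step 7 — Real power: P = Re(S) = 0.1307 W.
Step 8 — Reactive power: Q = Im(S) = -0.01498 VAR.
Step 9 — Apparent power: |S| = 0.1316 VA.
Step 10 — Power factor: PF = P/|S| = 0.9935 (leading).

(a) P = 0.1307 W  (b) Q = -0.01498 VAR  (c) S = 0.1316 VA  (d) PF = 0.9935 (leading)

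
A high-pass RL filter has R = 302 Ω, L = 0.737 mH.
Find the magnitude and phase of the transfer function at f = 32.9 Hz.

Step 1 — Angular frequency: ω = 2π·32.9 = 206.7 rad/s.
Step 2 — Transfer function: H(jω) = jωL/(R + jωL).
Step 3 — Numerator jωL = j·0.1524; denominator R + jωL = 302 + j0.1524.
Step 4 — H = 2.545e-07 + j0.0005045.
Step 5 — Magnitude: |H| = 0.0005045 (-65.9 dB); phase: φ = 90.0°.

|H| = 0.0005045 (-65.9 dB), φ = 90.0°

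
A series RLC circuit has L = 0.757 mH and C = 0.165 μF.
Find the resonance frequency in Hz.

Step 1 — Resonance condition Im(Z)=0 gives ω₀ = 1/√(LC).
Step 2 — ω₀ = 1/√(0.000757·1.65e-07) = 8.948e+04 rad/s.
Step 3 — f₀ = ω₀/(2π) = 1.424e+04 Hz.

f₀ = 1.424e+04 Hz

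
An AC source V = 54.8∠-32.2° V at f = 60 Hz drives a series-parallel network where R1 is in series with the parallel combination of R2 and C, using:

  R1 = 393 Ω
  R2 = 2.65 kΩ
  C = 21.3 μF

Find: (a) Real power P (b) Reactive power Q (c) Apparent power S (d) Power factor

Step 1 — Angular frequency: ω = 2π·f = 2π·60 = 377 rad/s.
Step 2 — Component impedances:
  R1: Z = R = 393 Ω
  R2: Z = R = 2650 Ω
  C: Z = 1/(jωC) = -j/(ω·C) = 0 - j124.5 Ω
Step 3 — Parallel branch: R2 || C = 1/(1/R2 + 1/C) = 5.839 - j124.3 Ω.
Step 4 — Series with R1: Z_total = R1 + (R2 || C) = 398.8 - j124.3 Ω = 417.7∠-17.3° Ω.
Step 5 — Source phasor: V = 54.8∠-32.2° V = 46.37 - j29.2 V.
Step 6 — Current: I = V / Z = 0.1268 - j0.03372 A = 0.1312∠-14.9° A.
Step 7 — Complex power: S = V·I* = 6.863 - j2.138 VA.
Step 8 — Real power: P = Re(S) = 6.863 W.
Step 9 — Reactive power: Q = Im(S) = -2.138 VAR.
Step 10 — Apparent power: |S| = 7.189 VA.
Step 11 — Power factor: PF = P/|S| = 0.9547 (leading).

(a) P = 6.863 W  (b) Q = -2.138 VAR  (c) S = 7.189 VA  (d) PF = 0.9547 (leading)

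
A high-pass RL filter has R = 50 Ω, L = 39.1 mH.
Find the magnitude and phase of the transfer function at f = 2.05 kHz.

Step 1 — Angular frequency: ω = 2π·2050 = 1.288e+04 rad/s.
Step 2 — Transfer function: H(jω) = jωL/(R + jωL).
Step 3 — Numerator jωL = j·503.6; denominator R + jωL = 50 + j503.6.
Step 4 — H = 0.9902 + j0.09831.
Step 5 — Magnitude: |H| = 0.9951 (-0.0 dB); phase: φ = 5.7°.

|H| = 0.9951 (-0.0 dB), φ = 5.7°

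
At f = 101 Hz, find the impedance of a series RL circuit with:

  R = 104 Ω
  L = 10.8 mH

Step 1 — Angular frequency: ω = 2π·f = 2π·101 = 634.6 rad/s.
Step 2 — Component impedances:
  R: Z = R = 104 Ω
  L: Z = jωL = j·634.6·0.0108 = 0 + j6.854 Ω
Step 3 — Series combination: Z_total = R + L = 104 + j6.854 Ω = 104.2∠3.8° Ω.

Z = 104 + j6.854 Ω = 104.2∠3.8° Ω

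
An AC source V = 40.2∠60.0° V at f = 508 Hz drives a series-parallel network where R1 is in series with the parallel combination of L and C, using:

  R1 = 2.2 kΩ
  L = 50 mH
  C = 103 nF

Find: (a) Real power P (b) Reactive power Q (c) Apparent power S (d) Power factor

Step 1 — Angular frequency: ω = 2π·f = 2π·508 = 3192 rad/s.
Step 2 — Component impedances:
  R1: Z = R = 2200 Ω
  L: Z = jωL = j·3192·0.05 = 0 + j159.6 Ω
  C: Z = 1/(jωC) = -j/(ω·C) = 0 - j3042 Ω
Step 3 — Parallel branch: L || C = 1/(1/L + 1/C) = 0 + j168.4 Ω.
Step 4 — Series with R1: Z_total = R1 + (L || C) = 2200 + j168.4 Ω = 2206∠4.4° Ω.
Step 5 — Source phasor: V = 40.2∠60.0° V = 20.1 + j34.81 V.
Step 6 — Current: I = V / Z = 0.01029 + j0.01504 A = 0.01822∠55.6° A.
Step 7 — Complex power: S = V·I* = 0.7303 + j0.05591 VA.
Step 8 — Real power: P = Re(S) = 0.7303 W.
Step 9 — Reactive power: Q = Im(S) = 0.05591 VAR.
Step 10 — Apparent power: |S| = 0.7324 VA.
Step 11 — Power factor: PF = P/|S| = 0.9971 (lagging).

(a) P = 0.7303 W  (b) Q = 0.05591 VAR  (c) S = 0.7324 VA  (d) PF = 0.9971 (lagging)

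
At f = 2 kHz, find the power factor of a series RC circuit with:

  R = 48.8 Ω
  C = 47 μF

Step 1 — Angular frequency: ω = 2π·f = 2π·2000 = 1.257e+04 rad/s.
Step 2 — Component impedances:
  R: Z = R = 48.8 Ω
  C: Z = 1/(jωC) = -j/(ω·C) = 0 - j1.693 Ω
Step 3 — Series combination: Z_total = R + C = 48.8 - j1.693 Ω = 48.83∠-2.0° Ω.
Step 4 — Power factor: PF = cos(φ) = Re(Z)/|Z| = 48.8/48.83 = 0.9994.
Step 5 — Type: Im(Z) = -1.693 ⇒ leading (phase φ = -2.0°).

PF = 0.9994 (leading, φ = -2.0°)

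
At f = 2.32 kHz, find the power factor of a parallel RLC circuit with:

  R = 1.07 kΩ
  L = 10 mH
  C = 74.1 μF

Step 1 — Angular frequency: ω = 2π·f = 2π·2320 = 1.458e+04 rad/s.
Step 2 — Component impedances:
  R: Z = R = 1070 Ω
  L: Z = jωL = j·1.458e+04·0.01 = 0 + j145.8 Ω
  C: Z = 1/(jωC) = -j/(ω·C) = 0 - j0.9258 Ω
Step 3 — Parallel combination: 1/Z_total = 1/R + 1/L + 1/C; Z_total = 0.0008113 - j0.9317 Ω = 0.9317∠-90.0° Ω.
Step 4 — Power factor: PF = cos(φ) = Re(Z)/|Z| = 0.0008113/0.9317 = 0.0008708.
Step 5 — Type: Im(Z) = -0.9317 ⇒ leading (phase φ = -90.0°).

PF = 0.0008708 (leading, φ = -90.0°)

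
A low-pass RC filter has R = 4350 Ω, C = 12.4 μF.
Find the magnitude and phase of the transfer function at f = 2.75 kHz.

Step 1 — Angular frequency: ω = 2π·2750 = 1.728e+04 rad/s.
Step 2 — Transfer function: H(jω) = 1/(1 + jωRC).
Step 3 — Denominator: 1 + jωRC = 1 + j·1.728e+04·4350·1.24e-05 = 1 + j932.
Step 4 — H = 1.151e-06 - j0.001073.
Step 5 — Magnitude: |H| = 0.001073 (-59.4 dB); phase: φ = -89.9°.

|H| = 0.001073 (-59.4 dB), φ = -89.9°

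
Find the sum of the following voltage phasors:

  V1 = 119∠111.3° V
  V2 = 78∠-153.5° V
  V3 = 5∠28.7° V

Step 1 — Convert each phasor to rectangular form:
  V1 = 119·(cos(111.3°) + j·sin(111.3°)) = -43.23 + j110.9 V
  V2 = 78·(cos(-153.5°) + j·sin(-153.5°)) = -69.8 - j34.8 V
  V3 = 5·(cos(28.7°) + j·sin(28.7°)) = 4.386 + j2.401 V
Step 2 — Sum components: V_total = -108.6 + j78.47 V.
Step 3 — Convert to polar: |V_total| = 134 V, ∠V_total = 144.2°.

V_total = 134∠144.2° V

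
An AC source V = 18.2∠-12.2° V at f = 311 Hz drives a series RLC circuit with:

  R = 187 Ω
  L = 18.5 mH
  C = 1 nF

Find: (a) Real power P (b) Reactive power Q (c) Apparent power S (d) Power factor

Step 1 — Angular frequency: ω = 2π·f = 2π·311 = 1954 rad/s.
Step 2 — Component impedances:
  R: Z = R = 187 Ω
  L: Z = jωL = j·1954·0.0185 = 0 + j36.15 Ω
  C: Z = 1/(jωC) = -j/(ω·C) = 0 - j5.118e+05 Ω
Step 3 — Series combination: Z_total = R + L + C = 187 - j5.117e+05 Ω = 5.117e+05∠-90.0° Ω.
Step 4 — Source phasor: V = 18.2∠-12.2° V = 17.79 - j3.846 V.
Step 5 — Current: I = V / Z = 7.529e-06 + j3.476e-05 A = 3.557e-05∠77.8° A.
Step 6 — Complex power: S = V·I* = 2.366e-07 - j0.0006473 VA.
Step 7 — Real power: P = Re(S) = 2.366e-07 W.
Step 8 — Reactive power: Q = Im(S) = -0.0006473 VAR.
Step 9 — Apparent power: |S| = 0.0006473 VA.
Step 10 — Power factor: PF = P/|S| = 0.0003654 (leading).

(a) P = 2.366e-07 W  (b) Q = -0.0006473 VAR  (c) S = 0.0006473 VA  (d) PF = 0.0003654 (leading)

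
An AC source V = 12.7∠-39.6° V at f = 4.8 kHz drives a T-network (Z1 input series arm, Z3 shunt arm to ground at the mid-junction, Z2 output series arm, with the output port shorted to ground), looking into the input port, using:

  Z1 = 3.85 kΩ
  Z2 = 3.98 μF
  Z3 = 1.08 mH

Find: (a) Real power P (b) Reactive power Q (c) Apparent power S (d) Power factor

Step 1 — Angular frequency: ω = 2π·f = 2π·4800 = 3.016e+04 rad/s.
Step 2 — Component impedances:
  Z1: Z = R = 3850 Ω
  Z2: Z = 1/(jωC) = -j/(ω·C) = 0 - j8.331 Ω
  Z3: Z = jωL = j·3.016e+04·0.00108 = 0 + j32.57 Ω
Step 3 — With the output port shorted to ground, the output series arm Z2 runs from the junction to ground; the shunt arm Z3 also runs from the junction to ground. They appear in parallel: Z3 || Z2 = 0 - j11.19 Ω.
Step 4 — Series with input arm Z1: Z_in = Z1 + (Z3 || Z2) = 3850 - j11.19 Ω = 3850∠-0.2° Ω.
Step 5 — Source phasor: V = 12.7∠-39.6° V = 9.786 - j8.095 V.
Step 6 — Current: I = V / Z = 0.002548 - j0.002095 A = 0.003299∠-39.4° A.
Step 7 — Complex power: S = V·I* = 0.04189 - j0.0001218 VA.
Step 8 — Real power: P = Re(S) = 0.04189 W.
Step 9 — Reactive power: Q = Im(S) = -0.0001218 VAR.
Step 10 — Apparent power: |S| = 0.04189 VA.
Step 11 — Power factor: PF = P/|S| = 1 (leading).

(a) P = 0.04189 W  (b) Q = -0.0001218 VAR  (c) S = 0.04189 VA  (d) PF = 1 (leading)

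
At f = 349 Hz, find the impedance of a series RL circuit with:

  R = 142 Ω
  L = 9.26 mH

Step 1 — Angular frequency: ω = 2π·f = 2π·349 = 2193 rad/s.
Step 2 — Component impedances:
  R: Z = R = 142 Ω
  L: Z = jωL = j·2193·0.00926 = 0 + j20.31 Ω
Step 3 — Series combination: Z_total = R + L = 142 + j20.31 Ω = 143.4∠8.1° Ω.

Z = 142 + j20.31 Ω = 143.4∠8.1° Ω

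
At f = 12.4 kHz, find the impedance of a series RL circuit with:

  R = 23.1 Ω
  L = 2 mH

Step 1 — Angular frequency: ω = 2π·f = 2π·1.24e+04 = 7.791e+04 rad/s.
Step 2 — Component impedances:
  R: Z = R = 23.1 Ω
  L: Z = jωL = j·7.791e+04·0.002 = 0 + j155.8 Ω
Step 3 — Series combination: Z_total = R + L = 23.1 + j155.8 Ω = 157.5∠81.6° Ω.

Z = 23.1 + j155.8 Ω = 157.5∠81.6° Ω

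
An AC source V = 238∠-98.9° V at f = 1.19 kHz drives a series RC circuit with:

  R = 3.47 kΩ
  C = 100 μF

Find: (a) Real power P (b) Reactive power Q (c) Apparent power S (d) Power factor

Step 1 — Angular frequency: ω = 2π·f = 2π·1190 = 7477 rad/s.
Step 2 — Component impedances:
  R: Z = R = 3470 Ω
  C: Z = 1/(jωC) = -j/(ω·C) = 0 - j1.337 Ω
Step 3 — Series combination: Z_total = R + C = 3470 - j1.337 Ω = 3470∠-0.0° Ω.
Step 4 — Source phasor: V = 238∠-98.9° V = -36.82 - j235.1 V.
Step 5 — Current: I = V / Z = -0.01059 - j0.06777 A = 0.06859∠-98.9° A.
Step 6 — Complex power: S = V·I* = 16.32 - j0.006292 VA.
Step 7 — Real power: P = Re(S) = 16.32 W.
Step 8 — Reactive power: Q = Im(S) = -0.006292 VAR.
Step 9 — Apparent power: |S| = 16.32 VA.
Step 10 — Power factor: PF = P/|S| = 1 (leading).

(a) P = 16.32 W  (b) Q = -0.006292 VAR  (c) S = 16.32 VA  (d) PF = 1 (leading)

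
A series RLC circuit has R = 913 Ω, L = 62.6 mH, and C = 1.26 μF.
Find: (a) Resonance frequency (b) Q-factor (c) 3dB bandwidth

Step 1 — Resonance condition Im(Z)=0 gives ω₀ = 1/√(LC).
Step 2 — ω₀ = 1/√(0.0626·1.26e-06) = 3561 rad/s.
Step 3 — f₀ = ω₀/(2π) = 566.7 Hz.
Step 4 — Series Q: Q = ω₀L/R = 3561·0.0626/913 = 0.2441.
Step 5 — 3dB bandwidth: Δω = ω₀/Q = 1.458e+04 rad/s; BW = Δω/(2π) = 2321 Hz.

(a) f₀ = 566.7 Hz  (b) Q = 0.2441  (c) BW = 2321 Hz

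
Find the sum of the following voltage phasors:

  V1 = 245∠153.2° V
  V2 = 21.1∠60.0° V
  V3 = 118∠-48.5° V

Step 1 — Convert each phasor to rectangular form:
  V1 = 245·(cos(153.2°) + j·sin(153.2°)) = -218.7 + j110.5 V
  V2 = 21.1·(cos(60.0°) + j·sin(60.0°)) = 10.55 + j18.27 V
  V3 = 118·(cos(-48.5°) + j·sin(-48.5°)) = 78.19 - j88.38 V
Step 2 — Sum components: V_total = -129.9 + j40.36 V.
Step 3 — Convert to polar: |V_total| = 136.1 V, ∠V_total = 162.7°.

V_total = 136.1∠162.7° V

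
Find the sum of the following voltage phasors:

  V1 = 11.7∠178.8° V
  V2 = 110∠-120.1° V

Step 1 — Convert each phasor to rectangular form:
  V1 = 11.7·(cos(178.8°) + j·sin(178.8°)) = -11.7 + j0.245 V
  V2 = 110·(cos(-120.1°) + j·sin(-120.1°)) = -55.17 - j95.17 V
Step 2 — Sum components: V_total = -66.86 - j94.92 V.
Step 3 — Convert to polar: |V_total| = 116.1 V, ∠V_total = -125.2°.

V_total = 116.1∠-125.2° V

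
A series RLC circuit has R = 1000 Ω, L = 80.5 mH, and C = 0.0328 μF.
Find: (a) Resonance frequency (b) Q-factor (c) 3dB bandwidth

Step 1 — Resonance condition Im(Z)=0 gives ω₀ = 1/√(LC).
Step 2 — ω₀ = 1/√(0.0805·3.28e-08) = 1.946e+04 rad/s.
Step 3 — f₀ = ω₀/(2π) = 3097 Hz.
Step 4 — Series Q: Q = ω₀L/R = 1.946e+04·0.0805/1000 = 1.567.
Step 5 — 3dB bandwidth: Δω = ω₀/Q = 1.242e+04 rad/s; BW = Δω/(2π) = 1977 Hz.

(a) f₀ = 3097 Hz  (b) Q = 1.567  (c) BW = 1977 Hz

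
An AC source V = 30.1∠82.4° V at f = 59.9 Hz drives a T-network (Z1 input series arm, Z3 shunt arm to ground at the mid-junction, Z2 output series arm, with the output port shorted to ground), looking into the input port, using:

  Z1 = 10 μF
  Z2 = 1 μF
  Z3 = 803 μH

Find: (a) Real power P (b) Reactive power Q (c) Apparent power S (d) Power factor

Step 1 — Angular frequency: ω = 2π·f = 2π·59.9 = 376.4 rad/s.
Step 2 — Component impedances:
  Z1: Z = 1/(jωC) = -j/(ω·C) = 0 - j265.7 Ω
  Z2: Z = 1/(jωC) = -j/(ω·C) = 0 - j2657 Ω
  Z3: Z = jωL = j·376.4·0.000803 = 0 + j0.3022 Ω
Step 3 — With the output port shorted to ground, the output series arm Z2 runs from the junction to ground; the shunt arm Z3 also runs from the junction to ground. They appear in parallel: Z3 || Z2 = 0 + j0.3023 Ω.
Step 4 — Series with input arm Z1: Z_in = Z1 + (Z3 || Z2) = 0 - j265.4 Ω = 265.4∠-90.0° Ω.
Step 5 — Source phasor: V = 30.1∠82.4° V = 3.981 + j29.84 V.
Step 6 — Current: I = V / Z = -0.1124 + j0.015 A = 0.1134∠172.4° A.
Step 7 — Complex power: S = V·I* = 0 - j3.414 VA.
Step 8 — Real power: P = Re(S) = 0 W.
Step 9 — Reactive power: Q = Im(S) = -3.414 VAR.
Step 10 — Apparent power: |S| = 3.414 VA.
Step 11 — Power factor: PF = P/|S| = 0 (leading).

(a) P = 0 W  (b) Q = -3.414 VAR  (c) S = 3.414 VA  (d) PF = 0 (leading)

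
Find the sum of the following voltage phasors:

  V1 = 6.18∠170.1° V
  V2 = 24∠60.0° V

Step 1 — Convert each phasor to rectangular form:
  V1 = 6.18·(cos(170.1°) + j·sin(170.1°)) = -6.088 + j1.063 V
  V2 = 24·(cos(60.0°) + j·sin(60.0°)) = 12 + j20.78 V
Step 2 — Sum components: V_total = 5.912 + j21.85 V.
Step 3 — Convert to polar: |V_total| = 22.63 V, ∠V_total = 74.9°.

V_total = 22.63∠74.9° V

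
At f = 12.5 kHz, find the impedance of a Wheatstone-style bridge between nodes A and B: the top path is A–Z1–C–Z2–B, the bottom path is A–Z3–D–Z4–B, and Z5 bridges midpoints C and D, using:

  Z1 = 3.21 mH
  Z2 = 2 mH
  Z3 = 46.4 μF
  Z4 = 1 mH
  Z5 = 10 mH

Step 1 — Angular frequency: ω = 2π·f = 2π·1.25e+04 = 7.854e+04 rad/s.
Step 2 — Component impedances:
  Z1: Z = jωL = j·7.854e+04·0.00321 = 0 + j252.1 Ω
  Z2: Z = jωL = j·7.854e+04·0.002 = 0 + j157.1 Ω
  Z3: Z = 1/(jωC) = -j/(ω·C) = 0 - j0.2744 Ω
  Z4: Z = jωL = j·7.854e+04·0.001 = 0 + j78.54 Ω
  Z5: Z = jωL = j·7.854e+04·0.01 = 0 + j785.4 Ω
Step 3 — Bridge requires nodal analysis (the Z5 bridge couples midpoints C and D, so the two paths cannot be reduced to a simple series/parallel combination). Setting node B to ground and injecting 1 A at node A, the 3-node admittance system at A, C, D solves to V_A = Z_AB = 0 + j63.87 Ω = 63.87∠90.0° Ω.

Z = 0 + j63.87 Ω = 63.87∠90.0° Ω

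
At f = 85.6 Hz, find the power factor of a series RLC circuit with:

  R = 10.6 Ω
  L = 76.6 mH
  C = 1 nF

Step 1 — Angular frequency: ω = 2π·f = 2π·85.6 = 537.8 rad/s.
Step 2 — Component impedances:
  R: Z = R = 10.6 Ω
  L: Z = jωL = j·537.8·0.0766 = 0 + j41.2 Ω
  C: Z = 1/(jωC) = -j/(ω·C) = 0 - j1.859e+06 Ω
Step 3 — Series combination: Z_total = R + L + C = 10.6 - j1.859e+06 Ω = 1.859e+06∠-90.0° Ω.
Step 4 — Power factor: PF = cos(φ) = Re(Z)/|Z| = 10.6/1.8592e+06 = 5.701e-06.
Step 5 — Type: Im(Z) = -1.859e+06 ⇒ leading (phase φ = -90.0°).

PF = 5.701e-06 (leading, φ = -90.0°)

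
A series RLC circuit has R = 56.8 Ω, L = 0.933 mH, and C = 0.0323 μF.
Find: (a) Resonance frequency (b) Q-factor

Step 1 — Resonance condition Im(Z)=0 gives ω₀ = 1/√(LC).
Step 2 — ω₀ = 1/√(0.000933·3.23e-08) = 1.822e+05 rad/s.
Step 3 — f₀ = ω₀/(2π) = 2.899e+04 Hz.
Step 4 — Series Q: Q = ω₀L/R = 1.822e+05·0.000933/56.8 = 2.992.

(a) f₀ = 2.899e+04 Hz  (b) Q = 2.992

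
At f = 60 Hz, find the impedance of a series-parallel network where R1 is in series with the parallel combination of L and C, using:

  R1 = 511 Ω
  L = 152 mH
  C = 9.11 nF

Step 1 — Angular frequency: ω = 2π·f = 2π·60 = 377 rad/s.
Step 2 — Component impedances:
  R1: Z = R = 511 Ω
  L: Z = jωL = j·377·0.152 = 0 + j57.3 Ω
  C: Z = 1/(jωC) = -j/(ω·C) = 0 - j2.912e+05 Ω
Step 3 — Parallel branch: L || C = 1/(1/L + 1/C) = 0 + j57.31 Ω.
Step 4 — Series with R1: Z_total = R1 + (L || C) = 511 + j57.31 Ω = 514.2∠6.4° Ω.

Z = 511 + j57.31 Ω = 514.2∠6.4° Ω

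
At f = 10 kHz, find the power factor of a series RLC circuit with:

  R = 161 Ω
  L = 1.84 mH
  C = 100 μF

Step 1 — Angular frequency: ω = 2π·f = 2π·1e+04 = 6.283e+04 rad/s.
Step 2 — Component impedances:
  R: Z = R = 161 Ω
  L: Z = jωL = j·6.283e+04·0.00184 = 0 + j115.6 Ω
  C: Z = 1/(jωC) = -j/(ω·C) = 0 - j0.1592 Ω
Step 3 — Series combination: Z_total = R + L + C = 161 + j115.5 Ω = 198.1∠35.6° Ω.
Step 4 — Power factor: PF = cos(φ) = Re(Z)/|Z| = 161/198.1 = 0.8127.
Step 5 — Type: Im(Z) = 115.5 ⇒ lagging (phase φ = 35.6°).

PF = 0.8127 (lagging, φ = 35.6°)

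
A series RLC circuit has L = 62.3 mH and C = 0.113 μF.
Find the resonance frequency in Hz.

Step 1 — Resonance condition Im(Z)=0 gives ω₀ = 1/√(LC).
Step 2 — ω₀ = 1/√(0.0623·1.13e-07) = 1.192e+04 rad/s.
Step 3 — f₀ = ω₀/(2π) = 1897 Hz.

f₀ = 1897 Hz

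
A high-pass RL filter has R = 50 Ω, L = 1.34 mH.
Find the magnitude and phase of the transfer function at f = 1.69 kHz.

Step 1 — Angular frequency: ω = 2π·1690 = 1.062e+04 rad/s.
Step 2 — Transfer function: H(jω) = jωL/(R + jωL).
Step 3 — Numerator jωL = j·14.23; denominator R + jωL = 50 + j14.23.
Step 4 — H = 0.07492 + j0.2633.
Step 5 — Magnitude: |H| = 0.2737 (-11.3 dB); phase: φ = 74.1°.

|H| = 0.2737 (-11.3 dB), φ = 74.1°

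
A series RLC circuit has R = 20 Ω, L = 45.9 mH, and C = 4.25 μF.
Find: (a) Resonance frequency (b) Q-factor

Step 1 — Resonance condition Im(Z)=0 gives ω₀ = 1/√(LC).
Step 2 — ω₀ = 1/√(0.0459·4.25e-06) = 2264 rad/s.
Step 3 — f₀ = ω₀/(2π) = 360.3 Hz.
Step 4 — Series Q: Q = ω₀L/R = 2264·0.0459/20 = 5.196.

(a) f₀ = 360.3 Hz  (b) Q = 5.196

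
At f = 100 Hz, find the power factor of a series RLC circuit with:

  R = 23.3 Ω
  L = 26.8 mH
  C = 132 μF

Step 1 — Angular frequency: ω = 2π·f = 2π·100 = 628.3 rad/s.
Step 2 — Component impedances:
  R: Z = R = 23.3 Ω
  L: Z = jωL = j·628.3·0.0268 = 0 + j16.84 Ω
  C: Z = 1/(jωC) = -j/(ω·C) = 0 - j12.06 Ω
Step 3 — Series combination: Z_total = R + L + C = 23.3 + j4.782 Ω = 23.79∠11.6° Ω.
Step 4 — Power factor: PF = cos(φ) = Re(Z)/|Z| = 23.3/23.786 = 0.9796.
Step 5 — Type: Im(Z) = 4.782 ⇒ lagging (phase φ = 11.6°).

PF = 0.9796 (lagging, φ = 11.6°)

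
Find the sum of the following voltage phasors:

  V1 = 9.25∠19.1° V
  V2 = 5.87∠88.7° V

Step 1 — Convert each phasor to rectangular form:
  V1 = 9.25·(cos(19.1°) + j·sin(19.1°)) = 8.741 + j3.027 V
  V2 = 5.87·(cos(88.7°) + j·sin(88.7°)) = 0.1332 + j5.868 V
Step 2 — Sum components: V_total = 8.874 + j8.895 V.
Step 3 — Convert to polar: |V_total| = 12.56 V, ∠V_total = 45.1°.

V_total = 12.56∠45.1° V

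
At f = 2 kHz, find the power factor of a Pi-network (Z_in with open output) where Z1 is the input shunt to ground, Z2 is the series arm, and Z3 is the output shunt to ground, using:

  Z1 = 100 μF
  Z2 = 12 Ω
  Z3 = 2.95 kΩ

Step 1 — Angular frequency: ω = 2π·f = 2π·2000 = 1.257e+04 rad/s.
Step 2 — Component impedances:
  Z1: Z = 1/(jωC) = -j/(ω·C) = 0 - j0.7958 Ω
  Z2: Z = R = 12 Ω
  Z3: Z = R = 2950 Ω
Step 3 — With open output, the series arm Z2 and the output shunt Z3 appear in series to ground: Z2 + Z3 = 2962 Ω.
Step 4 — Parallel with input shunt Z1: Z_in = Z1 || (Z2 + Z3) = 0.0002138 - j0.7958 Ω = 0.7958∠-90.0° Ω.
Step 5 — Power factor: PF = cos(φ) = Re(Z)/|Z| = 0.0002138/0.7958 = 0.0002687.
Step 6 — Type: Im(Z) = -0.7958 ⇒ leading (phase φ = -90.0°).

PF = 0.0002687 (leading, φ = -90.0°)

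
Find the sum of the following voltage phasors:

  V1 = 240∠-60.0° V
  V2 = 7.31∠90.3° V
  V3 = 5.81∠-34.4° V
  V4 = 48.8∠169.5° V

Step 1 — Convert each phasor to rectangular form:
  V1 = 240·(cos(-60.0°) + j·sin(-60.0°)) = 120 - j207.8 V
  V2 = 7.31·(cos(90.3°) + j·sin(90.3°)) = -0.03827 + j7.31 V
  V3 = 5.81·(cos(-34.4°) + j·sin(-34.4°)) = 4.794 - j3.282 V
  V4 = 48.8·(cos(169.5°) + j·sin(169.5°)) = -47.98 + j8.893 V
Step 2 — Sum components: V_total = 76.77 - j194.9 V.
Step 3 — Convert to polar: |V_total| = 209.5 V, ∠V_total = -68.5°.

V_total = 209.5∠-68.5° V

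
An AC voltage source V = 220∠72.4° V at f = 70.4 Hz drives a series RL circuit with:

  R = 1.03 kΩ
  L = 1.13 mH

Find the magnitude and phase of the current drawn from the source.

Step 1 — Angular frequency: ω = 2π·f = 2π·70.4 = 442.3 rad/s.
Step 2 — Component impedances:
  R: Z = R = 1030 Ω
  L: Z = jωL = j·442.3·0.00113 = 0 + j0.4998 Ω
Step 3 — Series combination: Z_total = R + L = 1030 + j0.4998 Ω = 1030∠0.0° Ω.
Step 4 — Source phasor: V = 220∠72.4° V = 66.52 + j209.7 V.
Step 5 — Ohm's law: I = V / Z_total = (66.52 + j209.7) / (1030 + j0.4998) = 0.06468 + j0.2036 A.
Step 6 — Convert to polar: |I| = 0.2136 A, ∠I = 72.4°.

I = 0.2136∠72.4° A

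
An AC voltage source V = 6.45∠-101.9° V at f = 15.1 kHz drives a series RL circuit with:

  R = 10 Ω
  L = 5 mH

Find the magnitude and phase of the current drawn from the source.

Step 1 — Angular frequency: ω = 2π·f = 2π·1.51e+04 = 9.488e+04 rad/s.
Step 2 — Component impedances:
  R: Z = R = 10 Ω
  L: Z = jωL = j·9.488e+04·0.005 = 0 + j474.4 Ω
Step 3 — Series combination: Z_total = R + L = 10 + j474.4 Ω = 474.5∠88.8° Ω.
Step 4 — Source phasor: V = 6.45∠-101.9° V = -1.33 - j6.311 V.
Step 5 — Ohm's law: I = V / Z_total = (-1.33 - j6.311) / (10 + j474.4) = -0.01336 + j0.002522 A.
Step 6 — Convert to polar: |I| = 0.01359 A, ∠I = 169.3°.

I = 0.01359∠169.3° A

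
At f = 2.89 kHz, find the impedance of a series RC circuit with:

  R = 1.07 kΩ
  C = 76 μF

Step 1 — Angular frequency: ω = 2π·f = 2π·2890 = 1.816e+04 rad/s.
Step 2 — Component impedances:
  R: Z = R = 1070 Ω
  C: Z = 1/(jωC) = -j/(ω·C) = 0 - j0.7246 Ω
Step 3 — Series combination: Z_total = R + C = 1070 - j0.7246 Ω = 1070∠-0.0° Ω.

Z = 1070 - j0.7246 Ω = 1070∠-0.0° Ω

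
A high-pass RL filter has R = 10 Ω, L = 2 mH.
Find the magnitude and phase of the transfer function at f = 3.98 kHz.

Step 1 — Angular frequency: ω = 2π·3980 = 2.501e+04 rad/s.
Step 2 — Transfer function: H(jω) = jωL/(R + jωL).
Step 3 — Numerator jωL = j·50.01; denominator R + jωL = 10 + j50.01.
Step 4 — H = 0.9616 + j0.1923.
Step 5 — Magnitude: |H| = 0.9806 (-0.2 dB); phase: φ = 11.3°.

|H| = 0.9806 (-0.2 dB), φ = 11.3°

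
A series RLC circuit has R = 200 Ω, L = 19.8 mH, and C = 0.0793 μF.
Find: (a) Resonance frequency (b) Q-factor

Step 1 — Resonance condition Im(Z)=0 gives ω₀ = 1/√(LC).
Step 2 — ω₀ = 1/√(0.0198·7.93e-08) = 2.524e+04 rad/s.
Step 3 — f₀ = ω₀/(2π) = 4017 Hz.
Step 4 — Series Q: Q = ω₀L/R = 2.524e+04·0.0198/200 = 2.498.

(a) f₀ = 4017 Hz  (b) Q = 2.498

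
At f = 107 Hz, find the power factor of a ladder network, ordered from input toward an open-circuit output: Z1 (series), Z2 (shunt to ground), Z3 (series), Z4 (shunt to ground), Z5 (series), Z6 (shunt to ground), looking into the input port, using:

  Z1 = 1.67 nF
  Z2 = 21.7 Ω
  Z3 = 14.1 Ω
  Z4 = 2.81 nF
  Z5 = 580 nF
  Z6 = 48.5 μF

Step 1 — Angular frequency: ω = 2π·f = 2π·107 = 672.3 rad/s.
Step 2 — Component impedances:
  Z1: Z = 1/(jωC) = -j/(ω·C) = 0 - j8.907e+05 Ω
  Z2: Z = R = 21.7 Ω
  Z3: Z = R = 14.1 Ω
  Z4: Z = 1/(jωC) = -j/(ω·C) = 0 - j5.293e+05 Ω
  Z5: Z = 1/(jωC) = -j/(ω·C) = 0 - j2565 Ω
  Z6: Z = 1/(jωC) = -j/(ω·C) = 0 - j30.67 Ω
Step 3 — Ladder network (open output): work backward from the far end, alternating series and parallel combinations. Z_in = 21.7 - j8.907e+05 Ω = 8.907e+05∠-90.0° Ω.
Step 4 — Power factor: PF = cos(φ) = Re(Z)/|Z| = 21.7/8.907e+05 = 2.436e-05.
Step 5 — Type: Im(Z) = -8.907e+05 ⇒ leading (phase φ = -90.0°).

PF = 2.436e-05 (leading, φ = -90.0°)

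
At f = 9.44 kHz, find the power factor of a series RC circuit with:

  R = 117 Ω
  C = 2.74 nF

Step 1 — Angular frequency: ω = 2π·f = 2π·9440 = 5.931e+04 rad/s.
Step 2 — Component impedances:
  R: Z = R = 117 Ω
  C: Z = 1/(jωC) = -j/(ω·C) = 0 - j6153 Ω
Step 3 — Series combination: Z_total = R + C = 117 - j6153 Ω = 6154∠-88.9° Ω.
Step 4 — Power factor: PF = cos(φ) = Re(Z)/|Z| = 117/6154 = 0.01901.
Step 5 — Type: Im(Z) = -6153 ⇒ leading (phase φ = -88.9°).

PF = 0.01901 (leading, φ = -88.9°)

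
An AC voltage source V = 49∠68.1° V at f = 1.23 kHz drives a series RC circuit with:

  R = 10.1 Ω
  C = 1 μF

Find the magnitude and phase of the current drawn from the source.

Step 1 — Angular frequency: ω = 2π·f = 2π·1230 = 7728 rad/s.
Step 2 — Component impedances:
  R: Z = R = 10.1 Ω
  C: Z = 1/(jωC) = -j/(ω·C) = 0 - j129.4 Ω
Step 3 — Series combination: Z_total = R + C = 10.1 - j129.4 Ω = 129.8∠-85.5° Ω.
Step 4 — Source phasor: V = 49∠68.1° V = 18.28 + j45.46 V.
Step 5 — Ohm's law: I = V / Z_total = (18.28 + j45.46) / (10.1 - j129.4) = -0.3383 + j0.1677 A.
Step 6 — Convert to polar: |I| = 0.3775 A, ∠I = 153.6°.

I = 0.3775∠153.6° A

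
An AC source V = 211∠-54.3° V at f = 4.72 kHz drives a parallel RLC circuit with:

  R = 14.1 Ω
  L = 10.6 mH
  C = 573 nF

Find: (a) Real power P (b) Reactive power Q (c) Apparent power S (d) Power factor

Step 1 — Angular frequency: ω = 2π·f = 2π·4720 = 2.966e+04 rad/s.
Step 2 — Component impedances:
  R: Z = R = 14.1 Ω
  L: Z = jωL = j·2.966e+04·0.0106 = 0 + j314.4 Ω
  C: Z = 1/(jωC) = -j/(ω·C) = 0 - j58.85 Ω
Step 3 — Parallel combination: 1/Z_total = 1/R + 1/L + 1/C; Z_total = 13.58 - j2.646 Ω = 13.84∠-11.0° Ω.
Step 4 — Source phasor: V = 211∠-54.3° V = 123.1 - j171.3 V.
Step 5 — Current: I = V / Z = 11.1 - j10.45 A = 15.25∠-43.3° A.
Step 6 — Complex power: S = V·I* = 3158 - j614.9 VA.
Step 7 — Real power: P = Re(S) = 3158 W.
Step 8 — Reactive power: Q = Im(S) = -614.9 VAR.
Step 9 — Apparent power: |S| = 3217 VA.
Step 10 — Power factor: PF = P/|S| = 0.9816 (leading).

(a) P = 3158 W  (b) Q = -614.9 VAR  (c) S = 3217 VA  (d) PF = 0.9816 (leading)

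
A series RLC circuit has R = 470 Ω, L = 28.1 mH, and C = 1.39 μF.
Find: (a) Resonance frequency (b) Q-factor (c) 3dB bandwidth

Step 1 — Resonance: ω₀ = 1/√(LC) = 1/√(0.0281·1.39e-06) = 5060 rad/s.
Step 2 — f₀ = ω₀/(2π) = 805.3 Hz.
Step 3 — Series Q: Q = ω₀L/R = 5060·0.0281/470 = 0.3025.
Step 4 — Bandwidth: Δω = ω₀/Q = 1.673e+04 rad/s; BW = Δω/(2π) = 2662 Hz.

(a) f₀ = 805.3 Hz  (b) Q = 0.3025  (c) BW = 2662 Hz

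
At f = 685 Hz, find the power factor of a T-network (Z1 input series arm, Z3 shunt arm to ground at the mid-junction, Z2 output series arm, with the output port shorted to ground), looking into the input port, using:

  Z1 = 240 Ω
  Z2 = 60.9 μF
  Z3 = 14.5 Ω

Step 1 — Angular frequency: ω = 2π·f = 2π·685 = 4304 rad/s.
Step 2 — Component impedances:
  Z1: Z = R = 240 Ω
  Z2: Z = 1/(jωC) = -j/(ω·C) = 0 - j3.815 Ω
  Z3: Z = R = 14.5 Ω
Step 3 — With the output port shorted to ground, the output series arm Z2 runs from the junction to ground; the shunt arm Z3 also runs from the junction to ground. They appear in parallel: Z3 || Z2 = 0.9388 - j3.568 Ω.
Step 4 — Series with input arm Z1: Z_in = Z1 + (Z3 || Z2) = 240.9 - j3.568 Ω = 241∠-0.8° Ω.
Step 5 — Power factor: PF = cos(φ) = Re(Z)/|Z| = 240.94/240.97 = 0.9999.
Step 6 — Type: Im(Z) = -3.568 ⇒ leading (phase φ = -0.8°).

PF = 0.9999 (leading, φ = -0.8°)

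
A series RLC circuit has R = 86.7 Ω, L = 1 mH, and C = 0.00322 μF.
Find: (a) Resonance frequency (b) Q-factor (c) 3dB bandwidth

Step 1 — Resonance: ω₀ = 1/√(LC) = 1/√(0.001·3.22e-09) = 5.573e+05 rad/s.
Step 2 — f₀ = ω₀/(2π) = 8.869e+04 Hz.
Step 3 — Series Q: Q = ω₀L/R = 5.573e+05·0.001/86.7 = 6.428.
Step 4 — Bandwidth: Δω = ω₀/Q = 8.67e+04 rad/s; BW = Δω/(2π) = 1.38e+04 Hz.

(a) f₀ = 8.869e+04 Hz  (b) Q = 6.428  (c) BW = 1.38e+04 Hz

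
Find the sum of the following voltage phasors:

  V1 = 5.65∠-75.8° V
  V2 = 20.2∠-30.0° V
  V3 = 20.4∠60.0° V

Step 1 — Convert each phasor to rectangular form:
  V1 = 5.65·(cos(-75.8°) + j·sin(-75.8°)) = 1.386 - j5.477 V
  V2 = 20.2·(cos(-30.0°) + j·sin(-30.0°)) = 17.49 - j10.1 V
  V3 = 20.4·(cos(60.0°) + j·sin(60.0°)) = 10.2 + j17.67 V
Step 2 — Sum components: V_total = 29.08 + j2.09 V.
Step 3 — Convert to polar: |V_total| = 29.15 V, ∠V_total = 4.1°.

V_total = 29.15∠4.1° V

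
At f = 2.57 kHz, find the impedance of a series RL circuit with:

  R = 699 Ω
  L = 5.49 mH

Step 1 — Angular frequency: ω = 2π·f = 2π·2570 = 1.615e+04 rad/s.
Step 2 — Component impedances:
  R: Z = R = 699 Ω
  L: Z = jωL = j·1.615e+04·0.00549 = 0 + j88.65 Ω
Step 3 — Series combination: Z_total = R + L = 699 + j88.65 Ω = 704.6∠7.2° Ω.

Z = 699 + j88.65 Ω = 704.6∠7.2° Ω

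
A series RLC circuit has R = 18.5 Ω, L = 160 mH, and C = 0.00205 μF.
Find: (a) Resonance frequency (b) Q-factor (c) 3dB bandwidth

Step 1 — Resonance: ω₀ = 1/√(LC) = 1/√(0.16·2.05e-09) = 5.522e+04 rad/s.
Step 2 — f₀ = ω₀/(2π) = 8788 Hz.
Step 3 — Series Q: Q = ω₀L/R = 5.522e+04·0.16/18.5 = 477.5.
Step 4 — Bandwidth: Δω = ω₀/Q = 115.6 rad/s; BW = Δω/(2π) = 18.4 Hz.

(a) f₀ = 8788 Hz  (b) Q = 477.5  (c) BW = 18.4 Hz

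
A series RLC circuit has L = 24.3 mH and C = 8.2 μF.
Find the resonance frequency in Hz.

Step 1 — Resonance condition Im(Z)=0 gives ω₀ = 1/√(LC).
Step 2 — ω₀ = 1/√(0.0243·8.2e-06) = 2240 rad/s.
Step 3 — f₀ = ω₀/(2π) = 356.5 Hz.

f₀ = 356.5 Hz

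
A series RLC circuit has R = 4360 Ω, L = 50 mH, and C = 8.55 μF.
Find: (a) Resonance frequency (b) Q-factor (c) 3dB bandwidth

Step 1 — Resonance condition Im(Z)=0 gives ω₀ = 1/√(LC).
Step 2 — ω₀ = 1/√(0.05·8.55e-06) = 1529 rad/s.
Step 3 — f₀ = ω₀/(2π) = 243.4 Hz.
Step 4 — Series Q: Q = ω₀L/R = 1529·0.05/4360 = 0.01754.
Step 5 — 3dB bandwidth: Δω = ω₀/Q = 8.72e+04 rad/s; BW = Δω/(2π) = 1.388e+04 Hz.

(a) f₀ = 243.4 Hz  (b) Q = 0.01754  (c) BW = 1.388e+04 Hz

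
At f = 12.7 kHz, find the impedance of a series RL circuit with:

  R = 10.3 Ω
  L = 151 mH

Step 1 — Angular frequency: ω = 2π·f = 2π·1.27e+04 = 7.98e+04 rad/s.
Step 2 — Component impedances:
  R: Z = R = 10.3 Ω
  L: Z = jωL = j·7.98e+04·0.151 = 0 + j1.205e+04 Ω
Step 3 — Series combination: Z_total = R + L = 10.3 + j1.205e+04 Ω = 1.205e+04∠90.0° Ω.

Z = 10.3 + j1.205e+04 Ω = 1.205e+04∠90.0° Ω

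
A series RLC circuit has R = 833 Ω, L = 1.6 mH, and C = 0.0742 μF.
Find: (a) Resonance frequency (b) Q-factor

Step 1 — Resonance condition Im(Z)=0 gives ω₀ = 1/√(LC).
Step 2 — ω₀ = 1/√(0.0016·7.42e-08) = 9.178e+04 rad/s.
Step 3 — f₀ = ω₀/(2π) = 1.461e+04 Hz.
Step 4 — Series Q: Q = ω₀L/R = 9.178e+04·0.0016/833 = 0.1763.

(a) f₀ = 1.461e+04 Hz  (b) Q = 0.1763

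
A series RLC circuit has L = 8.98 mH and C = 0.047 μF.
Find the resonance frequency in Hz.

Step 1 — Resonance condition Im(Z)=0 gives ω₀ = 1/√(LC).
Step 2 — ω₀ = 1/√(0.00898·4.7e-08) = 4.868e+04 rad/s.
Step 3 — f₀ = ω₀/(2π) = 7747 Hz.

f₀ = 7747 Hz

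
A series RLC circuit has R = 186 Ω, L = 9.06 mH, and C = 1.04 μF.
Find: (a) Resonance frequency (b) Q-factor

Step 1 — Resonance condition Im(Z)=0 gives ω₀ = 1/√(LC).
Step 2 — ω₀ = 1/√(0.00906·1.04e-06) = 1.03e+04 rad/s.
Step 3 — f₀ = ω₀/(2π) = 1640 Hz.
Step 4 — Series Q: Q = ω₀L/R = 1.03e+04·0.00906/186 = 0.5018.

(a) f₀ = 1640 Hz  (b) Q = 0.5018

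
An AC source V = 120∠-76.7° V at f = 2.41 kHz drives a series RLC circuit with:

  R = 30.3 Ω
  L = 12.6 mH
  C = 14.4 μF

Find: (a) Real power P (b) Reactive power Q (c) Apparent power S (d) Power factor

Step 1 — Angular frequency: ω = 2π·f = 2π·2410 = 1.514e+04 rad/s.
Step 2 — Component impedances:
  R: Z = R = 30.3 Ω
  L: Z = jωL = j·1.514e+04·0.0126 = 0 + j190.8 Ω
  C: Z = 1/(jωC) = -j/(ω·C) = 0 - j4.586 Ω
Step 3 — Series combination: Z_total = R + L + C = 30.3 + j186.2 Ω = 188.7∠80.8° Ω.
Step 4 — Source phasor: V = 120∠-76.7° V = 27.61 - j116.8 V.
Step 5 — Current: I = V / Z = -0.5875 - j0.2438 A = 0.6361∠-157.5° A.
Step 6 — Complex power: S = V·I* = 12.26 + j75.34 VA.
Step 7 — Real power: P = Re(S) = 12.26 W.
Step 8 — Reactive power: Q = Im(S) = 75.34 VAR.
Step 9 — Apparent power: |S| = 76.33 VA.
Step 10 — Power factor: PF = P/|S| = 0.1606 (lagging).

(a) P = 12.26 W  (b) Q = 75.34 VAR  (c) S = 76.33 VA  (d) PF = 0.1606 (lagging)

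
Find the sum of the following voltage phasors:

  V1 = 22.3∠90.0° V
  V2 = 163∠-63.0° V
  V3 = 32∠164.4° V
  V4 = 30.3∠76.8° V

Step 1 — Convert each phasor to rectangular form:
  V1 = 22.3·(cos(90.0°) + j·sin(90.0°)) = 0 + j22.3 V
  V2 = 163·(cos(-63.0°) + j·sin(-63.0°)) = 74 - j145.2 V
  V3 = 32·(cos(164.4°) + j·sin(164.4°)) = -30.82 + j8.605 V
  V4 = 30.3·(cos(76.8°) + j·sin(76.8°)) = 6.919 + j29.5 V
Step 2 — Sum components: V_total = 50.1 - j84.83 V.
Step 3 — Convert to polar: |V_total| = 98.52 V, ∠V_total = -59.4°.

V_total = 98.52∠-59.4° V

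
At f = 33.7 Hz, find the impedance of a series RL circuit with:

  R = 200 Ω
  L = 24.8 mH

Step 1 — Angular frequency: ω = 2π·f = 2π·33.7 = 211.7 rad/s.
Step 2 — Component impedances:
  R: Z = R = 200 Ω
  L: Z = jωL = j·211.7·0.0248 = 0 + j5.251 Ω
Step 3 — Series combination: Z_total = R + L = 200 + j5.251 Ω = 200.1∠1.5° Ω.

Z = 200 + j5.251 Ω = 200.1∠1.5° Ω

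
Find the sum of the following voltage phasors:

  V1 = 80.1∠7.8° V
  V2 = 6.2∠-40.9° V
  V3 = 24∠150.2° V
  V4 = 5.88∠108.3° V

Step 1 — Convert each phasor to rectangular form:
  V1 = 80.1·(cos(7.8°) + j·sin(7.8°)) = 79.36 + j10.87 V
  V2 = 6.2·(cos(-40.9°) + j·sin(-40.9°)) = 4.686 - j4.059 V
  V3 = 24·(cos(150.2°) + j·sin(150.2°)) = -20.83 + j11.93 V
  V4 = 5.88·(cos(108.3°) + j·sin(108.3°)) = -1.846 + j5.583 V
Step 2 — Sum components: V_total = 61.37 + j24.32 V.
Step 3 — Convert to polar: |V_total| = 66.02 V, ∠V_total = 21.6°.

V_total = 66.02∠21.6° V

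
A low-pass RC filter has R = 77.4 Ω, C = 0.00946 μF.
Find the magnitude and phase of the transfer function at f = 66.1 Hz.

Step 1 — Angular frequency: ω = 2π·66.1 = 415.3 rad/s.
Step 2 — Transfer function: H(jω) = 1/(1 + jωRC).
Step 3 — Denominator: 1 + jωRC = 1 + j·415.3·77.4·9.46e-09 = 1 + j0.0003041.
Step 4 — H = 1 - j0.0003041.
Step 5 — Magnitude: |H| = 1 (-0.0 dB); phase: φ = -0.0°.

|H| = 1 (-0.0 dB), φ = -0.0°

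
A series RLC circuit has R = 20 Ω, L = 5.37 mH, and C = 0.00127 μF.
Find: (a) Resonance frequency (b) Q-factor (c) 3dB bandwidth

Step 1 — Resonance condition Im(Z)=0 gives ω₀ = 1/√(LC).
Step 2 — ω₀ = 1/√(0.00537·1.27e-09) = 3.829e+05 rad/s.
Step 3 — f₀ = ω₀/(2π) = 6.094e+04 Hz.
Step 4 — Series Q: Q = ω₀L/R = 3.829e+05·0.00537/20 = 102.8.
Step 5 — 3dB bandwidth: Δω = ω₀/Q = 3724 rad/s; BW = Δω/(2π) = 592.8 Hz.

(a) f₀ = 6.094e+04 Hz  (b) Q = 102.8  (c) BW = 592.8 Hz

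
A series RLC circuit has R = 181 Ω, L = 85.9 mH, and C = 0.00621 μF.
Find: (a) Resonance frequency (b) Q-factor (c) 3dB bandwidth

Step 1 — Resonance: ω₀ = 1/√(LC) = 1/√(0.0859·6.21e-09) = 4.33e+04 rad/s.
Step 2 — f₀ = ω₀/(2π) = 6891 Hz.
Step 3 — Series Q: Q = ω₀L/R = 4.33e+04·0.0859/181 = 20.55.
Step 4 — Bandwidth: Δω = ω₀/Q = 2107 rad/s; BW = Δω/(2π) = 335.4 Hz.

(a) f₀ = 6891 Hz  (b) Q = 20.55  (c) BW = 335.4 Hz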